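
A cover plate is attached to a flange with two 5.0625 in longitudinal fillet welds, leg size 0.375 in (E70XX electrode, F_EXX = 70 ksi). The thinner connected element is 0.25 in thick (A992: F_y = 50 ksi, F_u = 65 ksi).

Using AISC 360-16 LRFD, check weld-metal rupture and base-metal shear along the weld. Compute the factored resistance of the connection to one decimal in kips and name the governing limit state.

Weld metal: throat = 0.707×0.375 = 0.26513 in, L = 2×5.0625 = 10.125 in. φR_n = 0.75 × 0.6 × 70 × 0.26513 × 10.125 = 84.6 kips.
Base metal shear (0.25 in plate): yield φR_n = 1.0×0.6×50×0.25×10.125 = 75.9 kips; rupture φR_n = 0.75×0.6×65×0.25×10.125 = 74.0 kips; take 74.0 kips (rupture).
Governing: min(84.6, 74.0) = 74.0 kips → base-metal shear.

74.0 kips (base-metal shear governs)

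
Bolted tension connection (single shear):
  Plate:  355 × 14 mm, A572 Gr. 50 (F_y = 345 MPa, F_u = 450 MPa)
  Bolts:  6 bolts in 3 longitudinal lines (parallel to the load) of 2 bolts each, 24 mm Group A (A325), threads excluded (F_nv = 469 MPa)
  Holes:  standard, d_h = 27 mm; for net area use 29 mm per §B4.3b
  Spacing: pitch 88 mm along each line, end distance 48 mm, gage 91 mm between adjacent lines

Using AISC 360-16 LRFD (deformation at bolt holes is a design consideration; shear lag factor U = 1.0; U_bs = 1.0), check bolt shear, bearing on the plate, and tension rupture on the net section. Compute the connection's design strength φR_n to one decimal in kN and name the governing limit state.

Bolt shear: A_b = π(24)²/4 = 452.39 mm². φR_n = 0.75 × 469 × 452.39 × 6 × 1 = 954.8 kN.
Bearing (14 mm plate, F_u = 450 MPa): end bolts L_c = 48 − 27/2 = 34.5, R_n = min(1.2×34.5×14×450, 2.4×24×14×450) = 260.82 kN/bolt; interior L_c = 88 − 27 = 61, R_n = 362.88 kN/bolt. φR_n = 0.75 × (3×260.82 + 3×362.88) = 1403.3 kN.
Tension rupture (net): A_n = (355 − 3×29)×14 = 3752 mm² (U = 1.0, A_e = A_n). φR_n = 0.75 × 450 × 3752 = 1266.3 kN.
Governing: min(954.8, 1403.3, 1266.3) = 954.8 kN → bolt shear.

954.8 kN (bolt shear governs)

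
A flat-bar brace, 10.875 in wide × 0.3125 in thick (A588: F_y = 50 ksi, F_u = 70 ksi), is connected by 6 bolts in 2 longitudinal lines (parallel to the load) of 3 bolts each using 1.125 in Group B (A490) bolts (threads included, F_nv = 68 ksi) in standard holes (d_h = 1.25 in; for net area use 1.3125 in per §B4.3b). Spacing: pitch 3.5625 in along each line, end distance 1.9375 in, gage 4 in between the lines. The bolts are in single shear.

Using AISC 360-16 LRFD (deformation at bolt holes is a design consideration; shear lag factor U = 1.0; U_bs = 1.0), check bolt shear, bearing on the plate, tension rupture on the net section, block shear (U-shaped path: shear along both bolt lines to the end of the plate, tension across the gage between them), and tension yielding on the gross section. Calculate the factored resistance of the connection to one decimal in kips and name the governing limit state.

135.4 kips (net-section rupture governs)

Bolt shear: A_b = π(1.125)²/4 = 0.99402 in². φR_n = 0.75 × 68 × 0.99402 × 6 × 1 = 304.2 kips.
Bearing (0.3125 in plate, F_u = 70 ksi): end bolts L_c = 1.9375 − 1.25/2 = 1.3125, R_n = min(1.2×1.3125×0.3125×70, 2.4×1.125×0.3125×70) = 34.453 kips/bolt; interior L_c = 3.5625 − 1.25 = 2.3125, R_n = 59.063 kips/bolt. φR_n = 0.75 × (2×34.453 + 4×59.063) = 228.9 kips.
Tension rupture (net): A_n = (10.875 − 2×1.3125)×0.3125 = 2.5781 in² (U = 1.0, A_e = A_n). φR_n = 0.75 × 70 × 2.5781 = 135.4 kips.
Block shear: shear path 2×[1.9375+2×3.5625] = 2×9.0625 in, A_gv = 5.6641, A_nv = 2×(9.0625 − 2.5×1.3125)×0.3125 = 3.6133 in²; tension across gage: (4 − 1×1.3125)×0.3125 = 0.83984 in². R_n = min(0.6×70×3.6133, 0.6×50×5.6641) + 1.0×70×0.83984 = min(151.76, 169.92) + 58.789 = 210.55 kips. φR_n = 0.75 × 210.55 = 157.9 kips.
Tension yield (gross): A_g = 10.875×0.3125 = 3.3984 in². φR_n = 0.90 × 50 × 3.3984 = 152.9 kips.
Governing: min(304.2, 228.9, 135.4, 157.9, 152.9) = 135.4 kips → net-section rupture.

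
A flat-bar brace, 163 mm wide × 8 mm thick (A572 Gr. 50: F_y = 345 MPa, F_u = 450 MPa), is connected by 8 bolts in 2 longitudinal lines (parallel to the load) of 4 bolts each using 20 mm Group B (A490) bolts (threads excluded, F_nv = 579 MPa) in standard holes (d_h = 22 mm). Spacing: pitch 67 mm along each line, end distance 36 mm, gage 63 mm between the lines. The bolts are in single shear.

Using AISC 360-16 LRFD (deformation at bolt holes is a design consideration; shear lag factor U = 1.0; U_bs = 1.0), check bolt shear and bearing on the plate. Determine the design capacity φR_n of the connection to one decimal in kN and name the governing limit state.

939.6 kN (bearing governs)

Bolt shear: A_b = π(20)²/4 = 314.16 mm². φR_n = 0.75 × 579 × 314.16 × 8 × 1 = 1091.4 kN.
Bearing (8 mm plate, F_u = 450 MPa): end bolts L_c = 36 − 22/2 = 25, R_n = min(1.2×25×8×450, 2.4×20×8×450) = 108 kN/bolt; interior L_c = 67 − 22 = 45, R_n = 172.8 kN/bolt. φR_n = 0.75 × (2×108 + 6×172.8) = 939.6 kN.
Governing: min(1091.4, 939.6) = 939.6 kN → bearing.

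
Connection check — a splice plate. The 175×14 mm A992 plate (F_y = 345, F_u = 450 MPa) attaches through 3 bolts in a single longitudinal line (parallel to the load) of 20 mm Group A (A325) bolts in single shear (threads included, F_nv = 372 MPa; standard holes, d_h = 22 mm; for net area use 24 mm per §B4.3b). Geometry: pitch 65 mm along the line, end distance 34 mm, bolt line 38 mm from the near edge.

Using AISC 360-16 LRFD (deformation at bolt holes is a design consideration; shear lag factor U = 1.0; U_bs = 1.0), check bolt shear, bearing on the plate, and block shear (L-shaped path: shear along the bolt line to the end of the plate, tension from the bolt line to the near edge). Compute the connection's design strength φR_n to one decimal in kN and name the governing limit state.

Bolt shear: A_b = π(20)²/4 = 314.16 mm². φR_n = 0.75 × 372 × 314.16 × 3 × 1 = 263.0 kN.
Bearing (14 mm plate, F_u = 450 MPa): end bolts L_c = 34 − 22/2 = 23, R_n = min(1.2×23×14×450, 2.4×20×14×450) = 173.88 kN/bolt; interior L_c = 65 − 22 = 43, R_n = 302.4 kN/bolt. φR_n = 0.75 × (1×173.88 + 2×302.4) = 584.0 kN.
Block shear: shear path 1×[34+2×65] = 1×164 mm, A_gv = 2296, A_nv = 1×(164 − 2.5×24)×14 = 1456 mm²; tension to near edge: (38 − 0.5×24)×14 = 364 mm². R_n = min(0.6×450×1456, 0.6×345×2296) + 1.0×450×364 = min(393.12, 475.27) + 163.8 = 556.92 kN. φR_n = 0.75 × 556.92 = 417.7 kN.
Governing: min(263.0, 584.0, 417.7) = 263.0 kN → bolt shear.

263.0 kN (bolt shear governs)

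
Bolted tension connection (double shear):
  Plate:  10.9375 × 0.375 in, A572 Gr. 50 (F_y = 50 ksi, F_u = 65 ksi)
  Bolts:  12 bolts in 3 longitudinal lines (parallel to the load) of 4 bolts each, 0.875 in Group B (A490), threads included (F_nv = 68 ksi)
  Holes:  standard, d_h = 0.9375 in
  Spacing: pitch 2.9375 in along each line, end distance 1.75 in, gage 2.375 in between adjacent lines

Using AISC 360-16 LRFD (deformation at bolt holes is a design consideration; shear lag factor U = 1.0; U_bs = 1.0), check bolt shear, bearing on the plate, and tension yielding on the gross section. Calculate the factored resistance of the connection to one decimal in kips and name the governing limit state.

184.6 kips (gross-section yield governs)

Bolt shear: A_b = π(0.875)²/4 = 0.60132 in². φR_n = 0.75 × 68 × 0.60132 × 12 × 2 = 736.0 kips.
Bearing (0.375 in plate, F_u = 65 ksi): end bolts L_c = 1.75 − 0.9375/2 = 1.28125, R_n = min(1.2×1.28125×0.375×65, 2.4×0.875×0.375×65) = 37.477 kips/bolt; interior L_c = 2.9375 − 0.9375 = 2, R_n = 51.188 kips/bolt. φR_n = 0.75 × (3×37.477 + 9×51.188) = 429.8 kips.
Tension yield (gross): A_g = 10.9375×0.375 = 4.1016 in². φR_n = 0.90 × 50 × 4.1016 = 184.6 kips.
Governing: min(736.0, 429.8, 184.6) = 184.6 kips → gross-section yield.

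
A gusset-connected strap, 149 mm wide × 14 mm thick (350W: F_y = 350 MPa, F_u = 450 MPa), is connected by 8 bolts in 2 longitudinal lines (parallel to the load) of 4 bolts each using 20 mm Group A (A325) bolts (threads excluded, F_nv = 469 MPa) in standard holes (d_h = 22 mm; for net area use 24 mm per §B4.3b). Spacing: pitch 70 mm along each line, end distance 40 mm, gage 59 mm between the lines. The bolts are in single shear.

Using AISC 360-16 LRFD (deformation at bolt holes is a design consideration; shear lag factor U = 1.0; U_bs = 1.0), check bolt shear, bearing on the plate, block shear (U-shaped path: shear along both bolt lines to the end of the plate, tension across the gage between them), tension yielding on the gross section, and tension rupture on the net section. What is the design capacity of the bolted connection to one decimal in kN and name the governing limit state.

477.2 kN (net-section rupture governs)

Bolt shear: A_b = π(20)²/4 = 314.16 mm². φR_n = 0.75 × 469 × 314.16 × 8 × 1 = 884.0 kN.
Bearing (14 mm plate, F_u = 450 MPa): end bolts L_c = 40 − 22/2 = 29, R_n = min(1.2×29×14×450, 2.4×20×14×450) = 219.24 kN/bolt; interior L_c = 70 − 22 = 48, R_n = 302.4 kN/bolt. φR_n = 0.75 × (2×219.24 + 6×302.4) = 1689.7 kN.
Block shear: shear path 2×[40+3×70] = 2×250 mm, A_gv = 7000, A_nv = 2×(250 − 3.5×24)×14 = 4648 mm²; tension across gage: (59 − 1×24)×14 = 490 mm². R_n = min(0.6×450×4648, 0.6×350×7000) + 1.0×450×490 = min(1255, 1470) + 220.5 = 1475.5 kN. φR_n = 0.75 × 1475.5 = 1106.6 kN.
Tension yield (gross): A_g = 149×14 = 2086 mm². φR_n = 0.90 × 350 × 2086 = 657.1 kN.
Tension rupture (net): A_n = (149 − 2×24)×14 = 1414 mm² (U = 1.0, A_e = A_n). φR_n = 0.75 × 450 × 1414 = 477.2 kN.
Governing: min(884.0, 1689.7, 1106.6, 657.1, 477.2) = 477.2 kN → net-section rupture.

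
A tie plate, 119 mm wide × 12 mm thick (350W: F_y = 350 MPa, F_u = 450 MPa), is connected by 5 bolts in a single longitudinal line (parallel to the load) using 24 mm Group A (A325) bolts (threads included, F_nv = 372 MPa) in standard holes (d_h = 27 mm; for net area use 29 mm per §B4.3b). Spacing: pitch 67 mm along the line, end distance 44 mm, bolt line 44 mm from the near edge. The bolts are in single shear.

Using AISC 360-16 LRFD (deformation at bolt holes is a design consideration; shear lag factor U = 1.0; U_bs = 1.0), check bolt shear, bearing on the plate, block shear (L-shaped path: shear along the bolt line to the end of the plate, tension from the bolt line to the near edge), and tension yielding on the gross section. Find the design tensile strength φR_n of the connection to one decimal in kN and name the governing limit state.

449.8 kN (gross-section yield governs)

Bolt shear: A_b = π(24)²/4 = 452.39 mm². φR_n = 0.75 × 372 × 452.39 × 5 × 1 = 631.1 kN.
Bearing (12 mm plate, F_u = 450 MPa): end bolts L_c = 44 − 27/2 = 30.5, R_n = min(1.2×30.5×12×450, 2.4×24×12×450) = 197.64 kN/bolt; interior L_c = 67 − 27 = 40, R_n = 259.2 kN/bolt. φR_n = 0.75 × (1×197.64 + 4×259.2) = 925.8 kN.
Block shear: shear path 1×[44+4×67] = 1×312 mm, A_gv = 3744, A_nv = 1×(312 − 4.5×29)×12 = 2178 mm²; tension to near edge: (44 − 0.5×29)×12 = 354 mm². R_n = min(0.6×450×2178, 0.6×350×3744) + 1.0×450×354 = min(588.06, 786.24) + 159.3 = 747.36 kN. φR_n = 0.75 × 747.36 = 560.5 kN.
Tension yield (gross): A_g = 119×12 = 1428 mm². φR_n = 0.90 × 350 × 1428 = 449.8 kN.
Governing: min(631.1, 925.8, 560.5, 449.8) = 449.8 kN → gross-section yield.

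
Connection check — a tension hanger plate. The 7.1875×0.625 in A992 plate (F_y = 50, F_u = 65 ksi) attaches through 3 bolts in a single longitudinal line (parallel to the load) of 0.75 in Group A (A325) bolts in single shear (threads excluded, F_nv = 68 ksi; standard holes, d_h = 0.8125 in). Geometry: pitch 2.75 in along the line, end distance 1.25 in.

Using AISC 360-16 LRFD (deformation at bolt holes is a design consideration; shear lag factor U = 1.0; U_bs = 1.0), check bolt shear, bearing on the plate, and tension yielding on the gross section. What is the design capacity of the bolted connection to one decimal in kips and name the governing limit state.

67.6 kips (bolt shear governs)

Bolt shear: A_b = π(0.75)²/4 = 0.44179 in². φR_n = 0.75 × 68 × 0.44179 × 3 × 1 = 67.6 kips.
Bearing (0.625 in plate, F_u = 65 ksi): end bolts L_c = 1.25 − 0.8125/2 = 0.84375, R_n = min(1.2×0.84375×0.625×65, 2.4×0.75×0.625×65) = 41.133 kips/bolt; interior L_c = 2.75 − 0.8125 = 1.9375, R_n = 73.125 kips/bolt. φR_n = 0.75 × (1×41.133 + 2×73.125) = 140.5 kips.
Tension yield (gross): A_g = 7.1875×0.625 = 4.4922 in². φR_n = 0.90 × 50 × 4.4922 = 202.1 kips.
Governing: min(67.6, 140.5, 202.1) = 67.6 kips → bolt shear.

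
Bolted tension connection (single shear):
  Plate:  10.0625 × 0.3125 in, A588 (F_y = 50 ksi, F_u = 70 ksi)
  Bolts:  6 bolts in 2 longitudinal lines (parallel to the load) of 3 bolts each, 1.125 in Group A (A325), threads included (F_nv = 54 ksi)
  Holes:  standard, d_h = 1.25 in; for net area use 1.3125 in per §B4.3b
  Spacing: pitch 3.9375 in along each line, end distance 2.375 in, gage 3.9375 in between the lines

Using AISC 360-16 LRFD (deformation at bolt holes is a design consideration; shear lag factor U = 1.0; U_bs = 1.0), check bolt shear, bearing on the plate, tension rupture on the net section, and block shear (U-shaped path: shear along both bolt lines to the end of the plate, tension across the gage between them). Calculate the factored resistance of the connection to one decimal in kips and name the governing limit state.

122.0 kips (net-section rupture governs)

Bolt shear: A_b = π(1.125)²/4 = 0.99402 in². φR_n = 0.75 × 54 × 0.99402 × 6 × 1 = 241.5 kips.
Bearing (0.3125 in plate, F_u = 70 ksi): end bolts L_c = 2.375 − 1.25/2 = 1.75, R_n = min(1.2×1.75×0.3125×70, 2.4×1.125×0.3125×70) = 45.938 kips/bolt; interior L_c = 3.9375 − 1.25 = 2.6875, R_n = 59.063 kips/bolt. φR_n = 0.75 × (2×45.938 + 4×59.063) = 246.1 kips.
Tension rupture (net): A_n = (10.0625 − 2×1.3125)×0.3125 = 2.3242 in² (U = 1.0, A_e = A_n). φR_n = 0.75 × 70 × 2.3242 = 122.0 kips.
Block shear: shear path 2×[2.375+2×3.9375] = 2×10.25 in, A_gv = 6.4063, A_nv = 2×(10.25 − 2.5×1.3125)×0.3125 = 4.3555 in²; tension across gage: (3.9375 − 1×1.3125)×0.3125 = 0.82031 in². R_n = min(0.6×70×4.3555, 0.6×50×6.4063) + 1.0×70×0.82031 = min(182.93, 192.19) + 57.422 = 240.35 kips. φR_n = 0.75 × 240.35 = 180.3 kips.
Governing: min(241.5, 246.1, 122.0, 180.3) = 122.0 kips → net-section rupture.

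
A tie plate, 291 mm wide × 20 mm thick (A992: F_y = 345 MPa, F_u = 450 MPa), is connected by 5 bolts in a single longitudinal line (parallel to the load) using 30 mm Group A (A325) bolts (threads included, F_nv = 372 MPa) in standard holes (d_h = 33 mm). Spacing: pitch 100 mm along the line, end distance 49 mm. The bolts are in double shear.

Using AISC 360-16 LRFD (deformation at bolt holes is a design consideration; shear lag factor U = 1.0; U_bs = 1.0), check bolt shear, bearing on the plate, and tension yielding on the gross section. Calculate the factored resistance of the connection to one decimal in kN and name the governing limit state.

1807.1 kN (gross-section yield governs)

Bolt shear: A_b = π(30)²/4 = 706.86 mm². φR_n = 0.75 × 372 × 706.86 × 5 × 2 = 1972.1 kN.
Bearing (20 mm plate, F_u = 450 MPa): end bolts L_c = 49 − 33/2 = 32.5, R_n = min(1.2×32.5×20×450, 2.4×30×20×450) = 351 kN/bolt; interior L_c = 100 − 33 = 67, R_n = 648 kN/bolt. φR_n = 0.75 × (1×351 + 4×648) = 2207.3 kN.
Tension yield (gross): A_g = 291×20 = 5820 mm². φR_n = 0.90 × 345 × 5820 = 1807.1 kN.
Governing: min(1972.1, 2207.3, 1807.1) = 1807.1 kN → gross-section yield.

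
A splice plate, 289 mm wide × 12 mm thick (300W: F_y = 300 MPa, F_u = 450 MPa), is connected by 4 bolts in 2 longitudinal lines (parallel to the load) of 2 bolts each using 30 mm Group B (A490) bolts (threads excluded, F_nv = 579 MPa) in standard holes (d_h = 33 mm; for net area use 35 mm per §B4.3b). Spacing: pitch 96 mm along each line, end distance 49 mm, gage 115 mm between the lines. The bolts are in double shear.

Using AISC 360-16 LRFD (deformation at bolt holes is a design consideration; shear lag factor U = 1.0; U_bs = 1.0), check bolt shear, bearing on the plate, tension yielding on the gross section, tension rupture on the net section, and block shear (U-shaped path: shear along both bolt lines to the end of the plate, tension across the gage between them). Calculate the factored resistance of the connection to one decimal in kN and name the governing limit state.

773.6 kN (block shear governs)

Bolt shear: A_b = π(30)²/4 = 706.86 mm². φR_n = 0.75 × 579 × 706.86 × 4 × 2 = 2455.6 kN.
Bearing (12 mm plate, F_u = 450 MPa): end bolts L_c = 49 − 33/2 = 32.5, R_n = min(1.2×32.5×12×450, 2.4×30×12×450) = 210.6 kN/bolt; interior L_c = 96 − 33 = 63, R_n = 388.8 kN/bolt. φR_n = 0.75 × (2×210.6 + 2×388.8) = 899.1 kN.
Tension yield (gross): A_g = 289×12 = 3468 mm². φR_n = 0.90 × 300 × 3468 = 936.4 kN.
Tension rupture (net): A_n = (289 − 2×35)×12 = 2628 mm² (U = 1.0, A_e = A_n). φR_n = 0.75 × 450 × 2628 = 887.0 kN.
Block shear: shear path 2×[49+1×96] = 2×145 mm, A_gv = 3480, A_nv = 2×(145 − 1.5×35)×12 = 2220 mm²; tension across gage: (115 − 1×35)×12 = 960 mm². R_n = min(0.6×450×2220, 0.6×300×3480) + 1.0×450×960 = min(599.4, 626.4) + 432 = 1031.4 kN. φR_n = 0.75 × 1031.4 = 773.6 kN.
Governing: min(2455.6, 899.1, 936.4, 887.0, 773.6) = 773.6 kN → block shear.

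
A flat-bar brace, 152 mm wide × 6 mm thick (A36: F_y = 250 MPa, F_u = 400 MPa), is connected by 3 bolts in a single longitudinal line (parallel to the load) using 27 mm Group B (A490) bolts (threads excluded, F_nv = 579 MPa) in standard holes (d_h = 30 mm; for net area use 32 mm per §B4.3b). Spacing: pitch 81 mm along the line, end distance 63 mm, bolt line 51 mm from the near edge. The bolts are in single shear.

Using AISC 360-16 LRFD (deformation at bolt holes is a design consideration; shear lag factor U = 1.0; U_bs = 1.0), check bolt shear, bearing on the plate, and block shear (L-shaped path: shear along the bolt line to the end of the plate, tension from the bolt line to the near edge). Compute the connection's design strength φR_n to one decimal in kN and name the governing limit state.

Bolt shear: A_b = π(27)²/4 = 572.56 mm². φR_n = 0.75 × 579 × 572.56 × 3 × 1 = 745.9 kN.
Bearing (6 mm plate, F_u = 400 MPa): end bolts L_c = 63 − 30/2 = 48, R_n = min(1.2×48×6×400, 2.4×27×6×400) = 138.24 kN/bolt; interior L_c = 81 − 30 = 51, R_n = 146.88 kN/bolt. φR_n = 0.75 × (1×138.24 + 2×146.88) = 324.0 kN.
Block shear: shear path 1×[63+2×81] = 1×225 mm, A_gv = 1350, A_nv = 1×(225 − 2.5×32)×6 = 870 mm²; tension to near edge: (51 − 0.5×32)×6 = 210 mm². R_n = min(0.6×400×870, 0.6×250×1350) + 1.0×400×210 = min(208.8, 202.5) + 84 = 286.5 kN. φR_n = 0.75 × 286.5 = 214.9 kN.
Governing: min(745.9, 324.0, 214.9) = 214.9 kN → block shear.

214.9 kN (block shear governs)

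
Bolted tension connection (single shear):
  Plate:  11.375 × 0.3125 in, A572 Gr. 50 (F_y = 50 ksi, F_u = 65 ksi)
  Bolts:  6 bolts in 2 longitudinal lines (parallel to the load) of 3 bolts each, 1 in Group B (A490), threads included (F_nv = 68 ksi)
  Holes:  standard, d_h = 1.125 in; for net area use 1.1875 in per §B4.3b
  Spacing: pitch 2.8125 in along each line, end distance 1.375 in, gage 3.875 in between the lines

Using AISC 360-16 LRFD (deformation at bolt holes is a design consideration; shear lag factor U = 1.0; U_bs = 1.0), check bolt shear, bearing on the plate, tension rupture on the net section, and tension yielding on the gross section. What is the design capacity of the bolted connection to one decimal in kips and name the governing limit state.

Bolt shear: A_b = π(1)²/4 = 0.7854 in². φR_n = 0.75 × 68 × 0.7854 × 6 × 1 = 240.3 kips.
Bearing (0.3125 in plate, F_u = 65 ksi): end bolts L_c = 1.375 − 1.125/2 = 0.8125, R_n = min(1.2×0.8125×0.3125×65, 2.4×1×0.3125×65) = 19.805 kips/bolt; interior L_c = 2.8125 − 1.125 = 1.6875, R_n = 41.133 kips/bolt. φR_n = 0.75 × (2×19.805 + 4×41.133) = 153.1 kips.
Tension rupture (net): A_n = (11.375 − 2×1.1875)×0.3125 = 2.8125 in² (U = 1.0, A_e = A_n). φR_n = 0.75 × 65 × 2.8125 = 137.1 kips.
Tension yield (gross): A_g = 11.375×0.3125 = 3.5547 in². φR_n = 0.90 × 50 × 3.5547 = 160.0 kips.
Governing: min(240.3, 153.1, 137.1, 160.0) = 137.1 kips → net-section rupture.

137.1 kips (net-section rupture governs)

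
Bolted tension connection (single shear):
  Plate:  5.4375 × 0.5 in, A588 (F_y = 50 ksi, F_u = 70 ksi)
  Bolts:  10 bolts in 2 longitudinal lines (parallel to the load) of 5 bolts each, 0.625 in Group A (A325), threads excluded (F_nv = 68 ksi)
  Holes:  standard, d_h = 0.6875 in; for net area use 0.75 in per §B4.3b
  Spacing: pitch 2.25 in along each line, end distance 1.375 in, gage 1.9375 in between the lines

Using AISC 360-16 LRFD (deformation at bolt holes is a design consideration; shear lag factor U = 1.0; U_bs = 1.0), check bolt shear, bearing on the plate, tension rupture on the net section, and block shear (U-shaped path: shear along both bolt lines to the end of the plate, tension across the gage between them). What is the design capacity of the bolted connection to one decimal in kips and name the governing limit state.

103.4 kips (net-section rupture governs)

Bolt shear: A_b = π(0.625)²/4 = 0.3068 in². φR_n = 0.75 × 68 × 0.3068 × 10 × 1 = 156.5 kips.
Bearing (0.5 in plate, F_u = 70 ksi): end bolts L_c = 1.375 − 0.6875/2 = 1.03125, R_n = min(1.2×1.03125×0.5×70, 2.4×0.625×0.5×70) = 43.313 kips/bolt; interior L_c = 2.25 − 0.6875 = 1.5625, R_n = 52.5 kips/bolt. φR_n = 0.75 × (2×43.313 + 8×52.5) = 380.0 kips.
Tension rupture (net): A_n = (5.4375 − 2×0.75)×0.5 = 1.9688 in² (U = 1.0, A_e = A_n). φR_n = 0.75 × 70 × 1.9688 = 103.4 kips.
Block shear: shear path 2×[1.375+4×2.25] = 2×10.375 in, A_gv = 10.375, A_nv = 2×(10.375 − 4.5×0.75)×0.5 = 7 in²; tension across gage: (1.9375 − 1×0.75)×0.5 = 0.59375 in². R_n = min(0.6×70×7, 0.6×50×10.375) + 1.0×70×0.59375 = min(294, 311.25) + 41.563 = 335.56 kips. φR_n = 0.75 × 335.56 = 251.7 kips.
Governing: min(156.5, 380.0, 103.4, 251.7) = 103.4 kips → net-section rupture.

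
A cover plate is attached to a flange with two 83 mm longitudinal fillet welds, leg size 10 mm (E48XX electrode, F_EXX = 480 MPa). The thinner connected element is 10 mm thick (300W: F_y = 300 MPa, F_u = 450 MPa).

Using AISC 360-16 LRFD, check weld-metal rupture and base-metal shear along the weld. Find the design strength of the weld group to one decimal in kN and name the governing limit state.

253.5 kN (weld metal governs)

Weld metal: throat = 0.707×10 = 7.07 mm, L = 2×83 = 166 mm. φR_n = 0.75 × 0.6 × 480 × 7.07 × 166 = 253.5 kN.
Base metal shear (10 mm plate): yield φR_n = 1.0×0.6×300×10×166 = 298.8 kN; rupture φR_n = 0.75×0.6×450×10×166 = 336.2 kN; take 298.8 kN (yield).
Governing: min(253.5, 298.8) = 253.5 kN → weld metal.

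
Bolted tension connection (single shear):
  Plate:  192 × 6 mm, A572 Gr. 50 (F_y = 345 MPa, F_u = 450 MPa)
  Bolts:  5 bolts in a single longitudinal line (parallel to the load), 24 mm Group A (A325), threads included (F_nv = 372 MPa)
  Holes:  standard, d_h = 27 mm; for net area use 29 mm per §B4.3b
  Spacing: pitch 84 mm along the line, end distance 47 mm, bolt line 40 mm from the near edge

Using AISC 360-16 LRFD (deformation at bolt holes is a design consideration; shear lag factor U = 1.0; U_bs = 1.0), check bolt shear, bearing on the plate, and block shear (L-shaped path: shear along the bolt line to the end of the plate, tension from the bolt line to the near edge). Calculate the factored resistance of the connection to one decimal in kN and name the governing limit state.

Bolt shear: A_b = π(24)²/4 = 452.39 mm². φR_n = 0.75 × 372 × 452.39 × 5 × 1 = 631.1 kN.
Bearing (6 mm plate, F_u = 450 MPa): end bolts L_c = 47 − 27/2 = 33.5, R_n = min(1.2×33.5×6×450, 2.4×24×6×450) = 108.54 kN/bolt; interior L_c = 84 − 27 = 57, R_n = 155.52 kN/bolt. φR_n = 0.75 × (1×108.54 + 4×155.52) = 548.0 kN.
Block shear: shear path 1×[47+4×84] = 1×383 mm, A_gv = 2298, A_nv = 1×(383 − 4.5×29)×6 = 1515 mm²; tension to near edge: (40 − 0.5×29)×6 = 153 mm². R_n = min(0.6×450×1515, 0.6×345×2298) + 1.0×450×153 = min(409.05, 475.69) + 68.85 = 477.9 kN. φR_n = 0.75 × 477.9 = 358.4 kN.
Governing: min(631.1, 548.0, 358.4) = 358.4 kN → block shear.

358.4 kN (block shear governs)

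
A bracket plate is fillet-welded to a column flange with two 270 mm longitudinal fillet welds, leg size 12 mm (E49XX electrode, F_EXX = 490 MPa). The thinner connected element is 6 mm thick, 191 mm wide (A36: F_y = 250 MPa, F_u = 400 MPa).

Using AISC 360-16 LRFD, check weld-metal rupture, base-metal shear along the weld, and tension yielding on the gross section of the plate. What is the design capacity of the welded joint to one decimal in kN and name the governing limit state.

Weld metal: throat = 0.707×12 = 8.484 mm, L = 2×270 = 540 mm. φR_n = 0.75 × 0.6 × 490 × 8.484 × 540 = 1010.2 kN.
Base metal shear (6 mm plate): yield φR_n = 1.0×0.6×250×6×540 = 486.0 kN; rupture φR_n = 0.75×0.6×400×6×540 = 583.2 kN; take 486.0 kN (yield).
Tension yield (gross): A_g = 191×6 = 1146 mm². φR_n = 0.90 × 250 × 1146 = 257.9 kN.
Governing: min(1010.2, 486.0, 257.9) = 257.9 kN → gross-section yield.

257.9 kN (gross-section yield governs)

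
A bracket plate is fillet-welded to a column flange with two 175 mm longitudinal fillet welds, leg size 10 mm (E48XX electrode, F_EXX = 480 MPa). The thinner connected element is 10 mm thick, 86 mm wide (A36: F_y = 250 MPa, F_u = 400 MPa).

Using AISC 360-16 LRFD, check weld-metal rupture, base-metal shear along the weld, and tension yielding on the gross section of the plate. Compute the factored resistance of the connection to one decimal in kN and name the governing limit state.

Weld metal: throat = 0.707×10 = 7.07 mm, L = 2×175 = 350 mm. φR_n = 0.75 × 0.6 × 480 × 7.07 × 350 = 534.5 kN.
Base metal shear (10 mm plate): yield φR_n = 1.0×0.6×250×10×350 = 525.0 kN; rupture φR_n = 0.75×0.6×400×10×350 = 630.0 kN; take 525.0 kN (yield).
Tension yield (gross): A_g = 86×10 = 860 mm². φR_n = 0.90 × 250 × 860 = 193.5 kN.
Governing: min(534.5, 525.0, 193.5) = 193.5 kN → gross-section yield.

193.5 kN (gross-section yield governs)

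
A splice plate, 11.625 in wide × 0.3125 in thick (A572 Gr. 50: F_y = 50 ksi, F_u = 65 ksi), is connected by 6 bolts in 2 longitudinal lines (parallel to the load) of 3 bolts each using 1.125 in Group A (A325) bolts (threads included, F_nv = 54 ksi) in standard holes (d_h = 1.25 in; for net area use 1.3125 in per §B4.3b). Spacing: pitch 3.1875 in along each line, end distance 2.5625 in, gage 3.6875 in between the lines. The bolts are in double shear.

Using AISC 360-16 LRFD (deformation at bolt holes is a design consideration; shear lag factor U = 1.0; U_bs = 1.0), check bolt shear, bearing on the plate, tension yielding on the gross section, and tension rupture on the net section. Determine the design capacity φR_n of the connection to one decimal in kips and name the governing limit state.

Bolt shear: A_b = π(1.125)²/4 = 0.99402 in². φR_n = 0.75 × 54 × 0.99402 × 6 × 2 = 483.1 kips.
Bearing (0.3125 in plate, F_u = 65 ksi): end bolts L_c = 2.5625 − 1.25/2 = 1.9375, R_n = min(1.2×1.9375×0.3125×65, 2.4×1.125×0.3125×65) = 47.227 kips/bolt; interior L_c = 3.1875 − 1.25 = 1.9375, R_n = 47.227 kips/bolt. φR_n = 0.75 × (2×47.227 + 4×47.227) = 212.5 kips.
Tension yield (gross): A_g = 11.625×0.3125 = 3.6328 in². φR_n = 0.90 × 50 × 3.6328 = 163.5 kips.
Tension rupture (net): A_n = (11.625 − 2×1.3125)×0.3125 = 2.8125 in² (U = 1.0, A_e = A_n). φR_n = 0.75 × 65 × 2.8125 = 137.1 kips.
Governing: min(483.1, 212.5, 163.5, 137.1) = 137.1 kips → net-section rupture.

137.1 kips (net-section rupture governs)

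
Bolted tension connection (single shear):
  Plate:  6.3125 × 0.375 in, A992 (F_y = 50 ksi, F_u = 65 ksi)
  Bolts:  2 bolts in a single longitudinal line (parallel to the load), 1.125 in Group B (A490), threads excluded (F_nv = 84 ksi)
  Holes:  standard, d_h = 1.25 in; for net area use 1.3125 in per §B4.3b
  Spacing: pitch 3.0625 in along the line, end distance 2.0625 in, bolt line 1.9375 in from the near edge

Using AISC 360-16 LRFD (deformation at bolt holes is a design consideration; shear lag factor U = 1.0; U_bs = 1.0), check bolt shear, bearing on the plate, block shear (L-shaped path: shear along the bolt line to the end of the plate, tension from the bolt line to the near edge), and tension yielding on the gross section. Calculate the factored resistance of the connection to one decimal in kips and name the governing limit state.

Bolt shear: A_b = π(1.125)²/4 = 0.99402 in². φR_n = 0.75 × 84 × 0.99402 × 2 × 1 = 125.2 kips.
Bearing (0.375 in plate, F_u = 65 ksi): end bolts L_c = 2.0625 − 1.25/2 = 1.4375, R_n = min(1.2×1.4375×0.375×65, 2.4×1.125×0.375×65) = 42.047 kips/bolt; interior L_c = 3.0625 − 1.25 = 1.8125, R_n = 53.016 kips/bolt. φR_n = 0.75 × (1×42.047 + 1×53.016) = 71.3 kips.
Block shear: shear path 1×[2.0625+1×3.0625] = 1×5.125 in, A_gv = 1.9219, A_nv = 1×(5.125 − 1.5×1.3125)×0.375 = 1.1836 in²; tension to near edge: (1.9375 − 0.5×1.3125)×0.375 = 0.48047 in². R_n = min(0.6×65×1.1836, 0.6×50×1.9219) + 1.0×65×0.48047 = min(46.16, 57.657) + 31.231 = 77.391 kips. φR_n = 0.75 × 77.391 = 58.0 kips.
Tension yield (gross): A_g = 6.3125×0.375 = 2.3672 in². φR_n = 0.90 × 50 × 2.3672 = 106.5 kips.
Governing: min(125.2, 71.3, 58.0, 106.5) = 58.0 kips → block shear.

58.0 kips (block shear governs)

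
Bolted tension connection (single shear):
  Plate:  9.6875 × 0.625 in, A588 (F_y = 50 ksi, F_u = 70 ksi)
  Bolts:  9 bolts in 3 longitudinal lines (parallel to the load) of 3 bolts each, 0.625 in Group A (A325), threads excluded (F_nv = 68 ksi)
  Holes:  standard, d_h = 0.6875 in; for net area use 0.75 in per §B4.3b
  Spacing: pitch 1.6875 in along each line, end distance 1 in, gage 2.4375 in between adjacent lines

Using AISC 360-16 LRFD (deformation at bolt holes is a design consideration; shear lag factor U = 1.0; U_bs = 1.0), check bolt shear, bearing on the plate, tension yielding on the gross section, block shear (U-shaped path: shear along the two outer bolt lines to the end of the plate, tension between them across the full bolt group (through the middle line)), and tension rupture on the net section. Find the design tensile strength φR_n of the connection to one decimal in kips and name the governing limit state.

Bolt shear: A_b = π(0.625)²/4 = 0.3068 in². φR_n = 0.75 × 68 × 0.3068 × 9 × 1 = 140.8 kips.
Bearing (0.625 in plate, F_u = 70 ksi): end bolts L_c = 1 − 0.6875/2 = 0.65625, R_n = min(1.2×0.65625×0.625×70, 2.4×0.625×0.625×70) = 34.453 kips/bolt; interior L_c = 1.6875 − 0.6875 = 1, R_n = 52.5 kips/bolt. φR_n = 0.75 × (3×34.453 + 6×52.5) = 313.8 kips.
Tension yield (gross): A_g = 9.6875×0.625 = 6.0547 in². φR_n = 0.90 × 50 × 6.0547 = 272.5 kips.
Block shear: shear path 2×[1+2×1.6875] = 2×4.375 in, A_gv = 5.4688, A_nv = 2×(4.375 − 2.5×0.75)×0.625 = 3.125 in²; tension across gage: (4.875 − 2×0.75)×0.625 = 2.1094 in². R_n = min(0.6×70×3.125, 0.6×50×5.4688) + 1.0×70×2.1094 = min(131.25, 164.06) + 147.66 = 278.91 kips. φR_n = 0.75 × 278.91 = 209.2 kips.
Tension rupture (net): A_n = (9.6875 − 3×0.75)×0.625 = 4.6484 in² (U = 1.0, A_e = A_n). φR_n = 0.75 × 70 × 4.6484 = 244.0 kips.
Governing: min(140.8, 313.8, 272.5, 209.2, 244.0) = 140.8 kips → bolt shear.

140.8 kips (bolt shear governs)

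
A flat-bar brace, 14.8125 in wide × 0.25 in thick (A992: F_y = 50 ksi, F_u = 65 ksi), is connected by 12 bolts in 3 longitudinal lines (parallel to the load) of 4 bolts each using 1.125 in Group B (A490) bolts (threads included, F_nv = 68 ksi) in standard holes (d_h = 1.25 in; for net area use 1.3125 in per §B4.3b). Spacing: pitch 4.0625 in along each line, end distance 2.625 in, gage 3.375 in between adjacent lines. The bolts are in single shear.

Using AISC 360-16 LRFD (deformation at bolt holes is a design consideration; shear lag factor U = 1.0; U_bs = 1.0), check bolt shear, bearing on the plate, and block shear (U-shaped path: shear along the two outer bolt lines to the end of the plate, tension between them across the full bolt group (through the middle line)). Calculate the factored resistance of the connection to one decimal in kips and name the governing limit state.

Bolt shear: A_b = π(1.125)²/4 = 0.99402 in². φR_n = 0.75 × 68 × 0.99402 × 12 × 1 = 608.3 kips.
Bearing (0.25 in plate, F_u = 65 ksi): end bolts L_c = 2.625 − 1.25/2 = 2, R_n = min(1.2×2×0.25×65, 2.4×1.125×0.25×65) = 39 kips/bolt; interior L_c = 4.0625 − 1.25 = 2.8125, R_n = 43.875 kips/bolt. φR_n = 0.75 × (3×39 + 9×43.875) = 383.9 kips.
Block shear: shear path 2×[2.625+3×4.0625] = 2×14.8125 in, A_gv = 7.4063, A_nv = 2×(14.8125 − 3.5×1.3125)×0.25 = 5.1094 in²; tension across gage: (6.75 − 2×1.3125)×0.25 = 1.0313 in². R_n = min(0.6×65×5.1094, 0.6×50×7.4063) + 1.0×65×1.0313 = min(199.27, 222.19) + 67.035 = 266.31 kips. φR_n = 0.75 × 266.31 = 199.7 kips.
Governing: min(608.3, 383.9, 199.7) = 199.7 kips → block shear.

199.7 kips (block shear governs)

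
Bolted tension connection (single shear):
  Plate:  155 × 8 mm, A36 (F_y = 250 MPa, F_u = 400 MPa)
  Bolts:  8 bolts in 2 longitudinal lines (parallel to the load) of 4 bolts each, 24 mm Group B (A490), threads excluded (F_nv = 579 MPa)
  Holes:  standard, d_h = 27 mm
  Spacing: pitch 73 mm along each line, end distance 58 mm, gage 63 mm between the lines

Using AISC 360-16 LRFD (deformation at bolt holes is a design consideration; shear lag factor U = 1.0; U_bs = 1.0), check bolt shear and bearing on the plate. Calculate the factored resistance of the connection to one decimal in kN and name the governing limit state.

1051.2 kN (bearing governs)

Bolt shear: A_b = π(24)²/4 = 452.39 mm². φR_n = 0.75 × 579 × 452.39 × 8 × 1 = 1571.6 kN.
Bearing (8 mm plate, F_u = 400 MPa): end bolts L_c = 58 − 27/2 = 44.5, R_n = min(1.2×44.5×8×400, 2.4×24×8×400) = 170.88 kN/bolt; interior L_c = 73 − 27 = 46, R_n = 176.64 kN/bolt. φR_n = 0.75 × (2×170.88 + 6×176.64) = 1051.2 kN.
Governing: min(1571.6, 1051.2) = 1051.2 kN → bearing.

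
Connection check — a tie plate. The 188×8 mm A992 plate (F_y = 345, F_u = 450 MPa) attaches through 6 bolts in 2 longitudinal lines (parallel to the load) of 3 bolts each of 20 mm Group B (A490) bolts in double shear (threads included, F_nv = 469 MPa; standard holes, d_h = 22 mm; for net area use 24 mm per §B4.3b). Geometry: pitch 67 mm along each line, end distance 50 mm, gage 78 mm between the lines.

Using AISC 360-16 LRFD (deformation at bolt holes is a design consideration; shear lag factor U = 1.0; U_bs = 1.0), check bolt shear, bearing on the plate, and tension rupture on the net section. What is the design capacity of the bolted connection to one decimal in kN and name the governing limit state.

378.0 kN (net-section rupture governs)

Bolt shear: A_b = π(20)²/4 = 314.16 mm². φR_n = 0.75 × 469 × 314.16 × 6 × 2 = 1326.1 kN.
Bearing (8 mm plate, F_u = 450 MPa): end bolts L_c = 50 − 22/2 = 39, R_n = min(1.2×39×8×450, 2.4×20×8×450) = 168.48 kN/bolt; interior L_c = 67 − 22 = 45, R_n = 172.8 kN/bolt. φR_n = 0.75 × (2×168.48 + 4×172.8) = 771.1 kN.
Tension rupture (net): A_n = (188 − 2×24)×8 = 1120 mm² (U = 1.0, A_e = A_n). φR_n = 0.75 × 450 × 1120 = 378.0 kN.
Governing: min(1326.1, 771.1, 378.0) = 378.0 kN → net-section rupture.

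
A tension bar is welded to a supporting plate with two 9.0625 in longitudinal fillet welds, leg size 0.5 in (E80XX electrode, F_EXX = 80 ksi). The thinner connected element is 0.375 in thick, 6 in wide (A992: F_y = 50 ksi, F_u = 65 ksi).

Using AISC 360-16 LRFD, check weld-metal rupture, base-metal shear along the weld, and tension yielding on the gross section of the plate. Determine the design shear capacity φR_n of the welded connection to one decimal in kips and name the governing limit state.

Weld metal: throat = 0.707×0.5 = 0.3535 in, L = 2×9.0625 = 18.125 in. φR_n = 0.75 × 0.6 × 80 × 0.3535 × 18.125 = 230.7 kips.
Base metal shear (0.375 in plate): yield φR_n = 1.0×0.6×50×0.375×18.125 = 203.9 kips; rupture φR_n = 0.75×0.6×65×0.375×18.125 = 198.8 kips; take 198.8 kips (rupture).
Tension yield (gross): A_g = 6×0.375 = 2.25 in². φR_n = 0.90 × 50 × 2.25 = 101.3 kips.
Governing: min(230.7, 198.8, 101.3) = 101.3 kips → gross-section yield.

101.3 kips (gross-section yield governs)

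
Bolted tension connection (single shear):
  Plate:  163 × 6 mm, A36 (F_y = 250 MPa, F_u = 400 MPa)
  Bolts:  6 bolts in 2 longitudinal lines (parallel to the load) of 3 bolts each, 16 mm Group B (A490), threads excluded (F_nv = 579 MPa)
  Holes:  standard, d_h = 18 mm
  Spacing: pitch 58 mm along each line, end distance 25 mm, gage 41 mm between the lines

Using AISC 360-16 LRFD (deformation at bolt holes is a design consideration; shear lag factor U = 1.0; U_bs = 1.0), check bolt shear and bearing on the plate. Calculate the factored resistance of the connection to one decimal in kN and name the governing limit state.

Bolt shear: A_b = π(16)²/4 = 201.06 mm². φR_n = 0.75 × 579 × 201.06 × 6 × 1 = 523.9 kN.
Bearing (6 mm plate, F_u = 400 MPa): end bolts L_c = 25 − 18/2 = 16, R_n = min(1.2×16×6×400, 2.4×16×6×400) = 46.08 kN/bolt; interior L_c = 58 − 18 = 40, R_n = 92.16 kN/bolt. φR_n = 0.75 × (2×46.08 + 4×92.16) = 345.6 kN.
Governing: min(523.9, 345.6) = 345.6 kN → bearing.

345.6 kN (bearing governs)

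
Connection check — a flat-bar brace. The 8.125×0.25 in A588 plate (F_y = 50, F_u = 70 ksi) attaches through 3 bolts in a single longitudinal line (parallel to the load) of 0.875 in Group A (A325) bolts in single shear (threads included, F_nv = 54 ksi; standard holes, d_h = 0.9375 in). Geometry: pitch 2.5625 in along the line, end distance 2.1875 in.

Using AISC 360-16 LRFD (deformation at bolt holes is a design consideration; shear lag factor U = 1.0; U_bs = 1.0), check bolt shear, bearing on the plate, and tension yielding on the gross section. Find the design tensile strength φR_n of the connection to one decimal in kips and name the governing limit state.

73.1 kips (bolt shear governs)

Bolt shear: A_b = π(0.875)²/4 = 0.60132 in². φR_n = 0.75 × 54 × 0.60132 × 3 × 1 = 73.1 kips.
Bearing (0.25 in plate, F_u = 70 ksi): end bolts L_c = 2.1875 − 0.9375/2 = 1.71875, R_n = min(1.2×1.71875×0.25×70, 2.4×0.875×0.25×70) = 36.094 kips/bolt; interior L_c = 2.5625 − 0.9375 = 1.625, R_n = 34.125 kips/bolt. φR_n = 0.75 × (1×36.094 + 2×34.125) = 78.3 kips.
Tension yield (gross): A_g = 8.125×0.25 = 2.0313 in². φR_n = 0.90 × 50 × 2.0313 = 91.4 kips.
Governing: min(73.1, 78.3, 91.4) = 73.1 kips → bolt shear.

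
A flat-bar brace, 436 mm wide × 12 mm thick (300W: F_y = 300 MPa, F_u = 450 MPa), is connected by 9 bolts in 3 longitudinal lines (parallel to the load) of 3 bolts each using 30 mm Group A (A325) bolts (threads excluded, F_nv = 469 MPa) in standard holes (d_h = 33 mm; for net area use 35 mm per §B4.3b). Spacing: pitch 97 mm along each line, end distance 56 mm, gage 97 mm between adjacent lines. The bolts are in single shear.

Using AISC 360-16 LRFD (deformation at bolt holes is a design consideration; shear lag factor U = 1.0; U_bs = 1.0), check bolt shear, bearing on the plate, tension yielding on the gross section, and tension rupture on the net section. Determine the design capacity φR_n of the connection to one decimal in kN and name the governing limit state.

1340.6 kN (net-section rupture governs)

Bolt shear: A_b = π(30)²/4 = 706.86 mm². φR_n = 0.75 × 469 × 706.86 × 9 × 1 = 2237.7 kN.
Bearing (12 mm plate, F_u = 450 MPa): end bolts L_c = 56 − 33/2 = 39.5, R_n = min(1.2×39.5×12×450, 2.4×30×12×450) = 255.96 kN/bolt; interior L_c = 97 − 33 = 64, R_n = 388.8 kN/bolt. φR_n = 0.75 × (3×255.96 + 6×388.8) = 2325.5 kN.
Tension yield (gross): A_g = 436×12 = 5232 mm². φR_n = 0.90 × 300 × 5232 = 1412.6 kN.
Tension rupture (net): A_n = (436 − 3×35)×12 = 3972 mm² (U = 1.0, A_e = A_n). φR_n = 0.75 × 450 × 3972 = 1340.6 kN.
Governing: min(2237.7, 2325.5, 1412.6, 1340.6) = 1340.6 kN → net-section rupture.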